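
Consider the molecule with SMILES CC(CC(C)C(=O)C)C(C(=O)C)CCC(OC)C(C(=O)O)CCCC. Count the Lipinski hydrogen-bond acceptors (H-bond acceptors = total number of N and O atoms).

N atoms: 0; O atoms: 5.
Lipinski HBA = 0 + 5 = 5.

5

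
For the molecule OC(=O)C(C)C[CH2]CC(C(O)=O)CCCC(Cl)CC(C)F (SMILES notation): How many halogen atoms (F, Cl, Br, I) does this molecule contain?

2

Halogen atoms appear at heavy-atom positions 17, 21 (1×Cl, 1×F).
Other groups present: 2 carboxylic acid.
Halogen count: 2.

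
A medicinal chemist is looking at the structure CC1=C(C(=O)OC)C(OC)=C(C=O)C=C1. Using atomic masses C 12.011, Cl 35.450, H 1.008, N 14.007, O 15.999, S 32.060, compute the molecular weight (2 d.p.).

First, the molecular formula is C11H12O4 (counting implicit H from valence).
  C: 11 × 12.011 = 132.121
  H: 12 × 1.008 = 12.096
  O: 4 × 15.999 = 63.996
Sum: 11×12.011 + 12×1.008 + 4×15.999 = 208.213 → 208.21 g/mol.

208.21 g/mol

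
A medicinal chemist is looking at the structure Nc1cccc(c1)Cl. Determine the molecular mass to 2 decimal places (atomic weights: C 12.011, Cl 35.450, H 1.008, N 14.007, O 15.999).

127.57 g/mol

First, the molecular formula is C6H6ClN (counting implicit H from valence).
  C: 6 × 12.011 = 72.066
  Cl: 1 × 35.450 = 35.450
  H: 6 × 1.008 = 6.048
  N: 1 × 14.007 = 14.007
Sum: 6×12.011 + 1×35.450 + 6×1.008 + 1×14.007 = 127.571 → 127.57 g/mol.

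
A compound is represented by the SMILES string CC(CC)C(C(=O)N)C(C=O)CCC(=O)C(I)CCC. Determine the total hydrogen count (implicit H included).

26

Walk through each heavy atom and fill implicit hydrogens from standard valence (C 4, N 3, O 2, S 2, halogen 1):
  atom 1: C, bond orders sum to 1 (valence 4) → 3 H
  atom 2: C, bond orders sum to 3 (valence 4) → 1 H
  atom 3: C, bond orders sum to 2 (valence 4) → 2 H
  atom 4: C, bond orders sum to 1 (valence 4) → 3 H
  atom 5: C, bond orders sum to 3 (valence 4) → 1 H
  atom 6: C, bond orders sum to 4 (valence 4) → 0 H
  atom 7: O, bond orders sum to 2 (valence 2) → 0 H
  atom 8: N, bond orders sum to 1 (valence 3) → 2 H
  atom 9: C, bond orders sum to 3 (valence 4) → 1 H
  atom 10: C, bond orders sum to 3 (valence 4) → 1 H
  atom 11: O, bond orders sum to 2 (valence 2) → 0 H
  atom 12: C, bond orders sum to 2 (valence 4) → 2 H
  atom 13: C, bond orders sum to 2 (valence 4) → 2 H
  atom 14: C, bond orders sum to 4 (valence 4) → 0 H
  atom 15: O, bond orders sum to 2 (valence 2) → 0 H
  atom 16: C, bond orders sum to 3 (valence 4) → 1 H
  atom 17: I (halogen, monovalent) → 0 H
  atom 18: C, bond orders sum to 2 (valence 4) → 2 H
  atom 19: C, bond orders sum to 2 (valence 4) → 2 H
  atom 20: C, bond orders sum to 1 (valence 4) → 3 H
Total hydrogens: 26.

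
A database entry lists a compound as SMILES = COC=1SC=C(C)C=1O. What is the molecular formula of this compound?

C6H8O2S

Walk through each heavy atom and fill implicit hydrogens from standard valence (C 4, N 3, O 2, S 2, halogen 1):
  atom 1: C, bond orders sum to 1 (valence 4) → 3 H
  atom 2: O, bond orders sum to 2 (valence 2) → 0 H
  atom 3: C, bond orders sum to 4 (valence 4) → 0 H
  atom 4: S, bond orders sum to 2 (valence 2) → 0 H
  atom 5: C, bond orders sum to 3 (valence 4) → 1 H
  atom 6: C, bond orders sum to 4 (valence 4) → 0 H
  atom 7: C, bond orders sum to 1 (valence 4) → 3 H
  atom 8: C, bond orders sum to 4 (valence 4) → 0 H
  atom 9: O, bond orders sum to 1 (valence 2) → 1 H
Totals → C:6, H:8, O:2, S:1.
In Hill order: C6H8O2S.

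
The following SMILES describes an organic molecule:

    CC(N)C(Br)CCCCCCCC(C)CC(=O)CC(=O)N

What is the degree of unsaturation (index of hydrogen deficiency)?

2

Degree of unsaturation = (number of rings) + (number of π bonds).
Ring closures in the SMILES: 0.
π bonds: 2 double bonds (each 1 DoU) → 2 DoU from unsaturation.
Total DoU = 0 + 2 = 2.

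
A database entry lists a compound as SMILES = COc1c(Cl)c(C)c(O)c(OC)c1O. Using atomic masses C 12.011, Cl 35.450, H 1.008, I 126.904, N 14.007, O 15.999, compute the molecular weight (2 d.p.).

First, the molecular formula is C9H11ClO4 (counting implicit H from valence).
  C: 9 × 12.011 = 108.099
  Cl: 1 × 35.450 = 35.450
  H: 11 × 1.008 = 11.088
  O: 4 × 15.999 = 63.996
Sum: 9×12.011 + 1×35.450 + 11×1.008 + 4×15.999 = 218.633 → 218.63 g/mol.

218.63 g/mol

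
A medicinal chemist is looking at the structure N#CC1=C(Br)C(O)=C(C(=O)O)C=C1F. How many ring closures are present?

In SMILES, each pair of matching ring-closure digits denotes one ring-closing bond; the number of such bonds equals the number of independent rings.
Ring-closure bonds here: 1.

1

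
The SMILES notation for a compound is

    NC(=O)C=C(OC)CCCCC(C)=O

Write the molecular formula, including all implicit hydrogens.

C10H17NO3

Walk through each heavy atom and fill implicit hydrogens from standard valence (C 4, N 3, O 2, S 2, halogen 1):
  atom 1: N, bond orders sum to 1 (valence 3) → 2 H
  atom 2: C, bond orders sum to 4 (valence 4) → 0 H
  atom 3: O, bond orders sum to 2 (valence 2) → 0 H
  atom 4: C, bond orders sum to 3 (valence 4) → 1 H
  atom 5: C, bond orders sum to 4 (valence 4) → 0 H
  atom 6: O, bond orders sum to 2 (valence 2) → 0 H
  atom 7: C, bond orders sum to 1 (valence 4) → 3 H
  atom 8: C, bond orders sum to 2 (valence 4) → 2 H
  atom 9: C, bond orders sum to 2 (valence 4) → 2 H
  atom 10: C, bond orders sum to 2 (valence 4) → 2 H
  atom 11: C, bond orders sum to 2 (valence 4) → 2 H
  atom 12: C, bond orders sum to 4 (valence 4) → 0 H
  atom 13: C, bond orders sum to 1 (valence 4) → 3 H
  atom 14: O, bond orders sum to 2 (valence 2) → 0 H
Totals → C:10, H:17, N:1, O:3.
In Hill order: C10H17NO3.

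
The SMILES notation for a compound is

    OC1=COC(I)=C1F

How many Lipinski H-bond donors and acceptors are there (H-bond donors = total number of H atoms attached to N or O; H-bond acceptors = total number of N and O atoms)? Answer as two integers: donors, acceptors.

Donors: find every N or O and count the H atoms it carries.
  atom 1 (O): bond orders sum to 1 → 1 H
  atom 4 (O): bond orders sum to 2 → 0 H
Lipinski HBD = 1.
Acceptors: N atoms = 0, O atoms = 2 → HBA = 2.

1, 2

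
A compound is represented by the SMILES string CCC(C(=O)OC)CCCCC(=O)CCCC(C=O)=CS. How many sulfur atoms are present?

1

Scan the SMILES for S atoms (remember two-letter symbols like Cl and Br are single atoms).
Sulfur count: 1.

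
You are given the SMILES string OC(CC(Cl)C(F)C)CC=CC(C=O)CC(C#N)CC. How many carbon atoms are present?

15

Count every carbon token in the SMILES (each C, including those in ring-closure positions and inside branches).
Carbon count: 15.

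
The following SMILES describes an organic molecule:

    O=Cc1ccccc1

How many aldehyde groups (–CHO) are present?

The aldehyde motif appears at heavy-atom position 2 in the SMILES.
Aldehyde count: 1.

1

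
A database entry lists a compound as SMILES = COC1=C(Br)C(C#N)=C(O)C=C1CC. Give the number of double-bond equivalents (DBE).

6

Molecular formula: C10H10BrNO2.
DoU = (2C + 2 + N − H − X) / 2, where X is the halogen count and O/S are ignored.
    = (2·10 + 2 + 1 − 10 − 1) / 2 = 12 / 2 = 6.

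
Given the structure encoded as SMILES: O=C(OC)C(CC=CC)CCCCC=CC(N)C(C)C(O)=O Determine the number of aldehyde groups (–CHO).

Scan the SMILES for the aldehyde motif — none present.
Groups that are present: 2 alkene, 1 carboxylic acid, 1 ester, 1 primary amine.

0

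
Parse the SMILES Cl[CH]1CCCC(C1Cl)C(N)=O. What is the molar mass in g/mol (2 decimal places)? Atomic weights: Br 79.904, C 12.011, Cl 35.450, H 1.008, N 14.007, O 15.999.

196.07 g/mol

First, the molecular formula is C7H11Cl2NO (counting implicit H from valence).
  C: 7 × 12.011 = 84.077
  Cl: 2 × 35.450 = 70.900
  H: 11 × 1.008 = 11.088
  N: 1 × 14.007 = 14.007
  O: 1 × 15.999 = 15.999
Sum: 7×12.011 + 2×35.450 + 11×1.008 + 1×14.007 + 1×15.999 = 196.071 → 196.07 g/mol.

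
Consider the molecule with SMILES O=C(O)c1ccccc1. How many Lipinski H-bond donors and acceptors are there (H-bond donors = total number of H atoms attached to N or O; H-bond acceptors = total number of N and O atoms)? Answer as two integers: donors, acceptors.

Donors: find every N or O and count the H atoms it carries.
  atom 1 (O): bond orders sum to 2 → 0 H
  atom 3 (O): bond orders sum to 1 → 1 H
Lipinski HBD = 1.
Acceptors: N atoms = 0, O atoms = 2 → HBA = 2.

1, 2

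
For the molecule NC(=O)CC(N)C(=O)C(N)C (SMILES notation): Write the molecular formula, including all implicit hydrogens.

C6H13N3O2

Walk through each heavy atom and fill implicit hydrogens from standard valence (C 4, N 3, O 2, S 2, halogen 1):
  atom 1: N, bond orders sum to 1 (valence 3) → 2 H
  atom 2: C, bond orders sum to 4 (valence 4) → 0 H
  atom 3: O, bond orders sum to 2 (valence 2) → 0 H
  atom 4: C, bond orders sum to 2 (valence 4) → 2 H
  atom 5: C, bond orders sum to 3 (valence 4) → 1 H
  atom 6: N, bond orders sum to 1 (valence 3) → 2 H
  atom 7: C, bond orders sum to 4 (valence 4) → 0 H
  atom 8: O, bond orders sum to 2 (valence 2) → 0 H
  atom 9: C, bond orders sum to 3 (valence 4) → 1 H
  atom 10: N, bond orders sum to 1 (valence 3) → 2 H
  atom 11: C, bond orders sum to 1 (valence 4) → 3 H
Totals → C:6, H:13, N:3, O:2.
In Hill order: C6H13N3O2.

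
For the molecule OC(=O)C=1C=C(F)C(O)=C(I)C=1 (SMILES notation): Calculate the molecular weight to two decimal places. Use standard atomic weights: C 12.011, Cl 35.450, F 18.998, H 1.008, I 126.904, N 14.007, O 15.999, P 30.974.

282.01 g/mol

First, the molecular formula is C7H4FIO3 (counting implicit H from valence).
  C: 7 × 12.011 = 84.077
  F: 1 × 18.998 = 18.998
  H: 4 × 1.008 = 4.032
  I: 1 × 126.904 = 126.904
  O: 3 × 15.999 = 47.997
Sum: 7×12.011 + 1×18.998 + 4×1.008 + 1×126.904 + 3×15.999 = 282.008 → 282.01 g/mol.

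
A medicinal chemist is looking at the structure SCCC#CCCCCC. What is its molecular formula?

C9H16S

Walk through each heavy atom and fill implicit hydrogens from standard valence (C 4, N 3, O 2, S 2, halogen 1):
  atom 1: S, bond orders sum to 1 (valence 2) → 1 H
  atom 2: C, bond orders sum to 2 (valence 4) → 2 H
  atom 3: C, bond orders sum to 2 (valence 4) → 2 H
  atom 4: C, bond orders sum to 4 (valence 4) → 0 H
  atom 5: C, bond orders sum to 4 (valence 4) → 0 H
  atom 6: C, bond orders sum to 2 (valence 4) → 2 H
  atom 7: C, bond orders sum to 2 (valence 4) → 2 H
  atom 8: C, bond orders sum to 2 (valence 4) → 2 H
  atom 9: C, bond orders sum to 2 (valence 4) → 2 H
  atom 10: C, bond orders sum to 1 (valence 4) → 3 H
Totals → C:9, H:16, S:1.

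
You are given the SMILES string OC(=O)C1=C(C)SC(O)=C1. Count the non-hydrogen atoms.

10

Every atom symbol written in the SMILES (organic subset) is one heavy atom; implicit H are not written.
Heavy atoms by element → C:6, O:3, S:1.
Total: 10.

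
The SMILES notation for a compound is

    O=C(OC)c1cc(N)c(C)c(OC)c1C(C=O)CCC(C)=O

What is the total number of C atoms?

Count every carbon token in the SMILES (each C, including those in ring-closure positions and inside branches).
Carbon count: 16.

16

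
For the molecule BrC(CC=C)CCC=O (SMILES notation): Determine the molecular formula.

Walk through each heavy atom and fill implicit hydrogens from standard valence (C 4, N 3, O 2, S 2, halogen 1):
  atom 1: Br (halogen, monovalent) → 0 H
  atom 2: C, bond orders sum to 3 (valence 4) → 1 H
  atom 3: C, bond orders sum to 2 (valence 4) → 2 H
  atom 4: C, bond orders sum to 3 (valence 4) → 1 H
  atom 5: C, bond orders sum to 2 (valence 4) → 2 H
  atom 6: C, bond orders sum to 2 (valence 4) → 2 H
  atom 7: C, bond orders sum to 2 (valence 4) → 2 H
  atom 8: C, bond orders sum to 3 (valence 4) → 1 H
  atom 9: O, bond orders sum to 2 (valence 2) → 0 H
Totals → C:7, H:11, Br:1, O:1.

C7H11BrO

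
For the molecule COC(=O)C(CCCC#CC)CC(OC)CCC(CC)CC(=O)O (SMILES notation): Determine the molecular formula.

Walk through each heavy atom and fill implicit hydrogens from standard valence (C 4, N 3, O 2, S 2, halogen 1):
  atom 1: C, bond orders sum to 1 (valence 4) → 3 H
  atom 2: O, bond orders sum to 2 (valence 2) → 0 H
  atom 3: C, bond orders sum to 4 (valence 4) → 0 H
  atom 4: O, bond orders sum to 2 (valence 2) → 0 H
  atom 5: C, bond orders sum to 3 (valence 4) → 1 H
  atom 6: C, bond orders sum to 2 (valence 4) → 2 H
  atom 7: C, bond orders sum to 2 (valence 4) → 2 H
  atom 8: C, bond orders sum to 2 (valence 4) → 2 H
  atom 9: C, bond orders sum to 4 (valence 4) → 0 H
  atom 10: C, bond orders sum to 4 (valence 4) → 0 H
  atom 11: C, bond orders sum to 1 (valence 4) → 3 H
  atom 12: C, bond orders sum to 2 (valence 4) → 2 H
  atom 13: C, bond orders sum to 3 (valence 4) → 1 H
  atom 14: O, bond orders sum to 2 (valence 2) → 0 H
  atom 15: C, bond orders sum to 1 (valence 4) → 3 H
  atom 16: C, bond orders sum to 2 (valence 4) → 2 H
  atom 17: C, bond orders sum to 2 (valence 4) → 2 H
  atom 18: C, bond orders sum to 3 (valence 4) → 1 H
  atom 19: C, bond orders sum to 2 (valence 4) → 2 H
  atom 20: C, bond orders sum to 1 (valence 4) → 3 H
  atom 21: C, bond orders sum to 2 (valence 4) → 2 H
  atom 22: C, bond orders sum to 4 (valence 4) → 0 H
  atom 23: O, bond orders sum to 2 (valence 2) → 0 H
  atom 24: O, bond orders sum to 1 (valence 2) → 1 H
Totals → C:19, H:32, O:5.
In Hill order: C19H32O5.

C19H32O5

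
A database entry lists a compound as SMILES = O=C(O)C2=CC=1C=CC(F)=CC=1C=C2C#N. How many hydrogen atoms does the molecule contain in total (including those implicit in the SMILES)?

Walk through each heavy atom and fill implicit hydrogens from standard valence (C 4, N 3, O 2, S 2, halogen 1):
  atom 1: O, bond orders sum to 2 (valence 2) → 0 H
  atom 2: C, bond orders sum to 4 (valence 4) → 0 H
  atom 3: O, bond orders sum to 1 (valence 2) → 1 H
  atom 4: C, bond orders sum to 4 (valence 4) → 0 H
  atom 5: C, bond orders sum to 3 (valence 4) → 1 H
  atom 6: C, bond orders sum to 4 (valence 4) → 0 H
  atom 7: C, bond orders sum to 3 (valence 4) → 1 H
  atom 8: C, bond orders sum to 3 (valence 4) → 1 H
  atom 9: C, bond orders sum to 4 (valence 4) → 0 H
  atom 10: F (halogen, monovalent) → 0 H
  atom 11: C, bond orders sum to 3 (valence 4) → 1 H
  atom 12: C, bond orders sum to 4 (valence 4) → 0 H
  atom 13: C, bond orders sum to 3 (valence 4) → 1 H
  atom 14: C, bond orders sum to 4 (valence 4) → 0 H
  atom 15: C, bond orders sum to 4 (valence 4) → 0 H
  atom 16: N, bond orders sum to 3 (valence 3) → 0 H
Total hydrogens: 6.

6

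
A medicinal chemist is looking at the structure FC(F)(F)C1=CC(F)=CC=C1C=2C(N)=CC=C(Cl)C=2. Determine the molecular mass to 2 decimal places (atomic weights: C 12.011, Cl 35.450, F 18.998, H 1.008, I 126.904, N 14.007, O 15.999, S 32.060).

289.66 g/mol

First, the molecular formula is C13H8ClF4N (counting implicit H from valence).
  C: 13 × 12.011 = 156.143
  Cl: 1 × 35.450 = 35.450
  F: 4 × 18.998 = 75.992
  H: 8 × 1.008 = 8.064
  N: 1 × 14.007 = 14.007
Sum: 13×12.011 + 1×35.450 + 4×18.998 + 8×1.008 + 1×14.007 = 289.656 → 289.66 g/mol.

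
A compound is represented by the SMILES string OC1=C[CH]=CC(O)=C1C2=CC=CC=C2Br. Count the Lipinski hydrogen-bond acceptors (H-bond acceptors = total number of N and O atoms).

N atoms: 0; O atoms: 2.
Lipinski HBA = 0 + 2 = 2.

2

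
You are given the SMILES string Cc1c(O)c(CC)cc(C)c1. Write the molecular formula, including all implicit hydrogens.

C10H14O

Walk through each heavy atom and fill implicit hydrogens from standard valence (C 4, N 3, O 2, S 2, halogen 1); for lowercase aromatic atoms, an aromatic c carries 1 H when it has two neighbours and 0 H with three, and aromatic n carries 0 H:
  atom 1: C, bond orders sum to 1 (valence 4) → 3 H
  atom 2: aromatic c, 3 neighbours → 0 H
  atom 3: aromatic c, 3 neighbours → 0 H
  atom 4: O, bond orders sum to 1 (valence 2) → 1 H
  atom 5: aromatic c, 3 neighbours → 0 H
  atom 6: C, bond orders sum to 2 (valence 4) → 2 H
  atom 7: C, bond orders sum to 1 (valence 4) → 3 H
  atom 8: aromatic c, 2 neighbours → 1 H
  atom 9: aromatic c, 3 neighbours → 0 H
  atom 10: C, bond orders sum to 1 (valence 4) → 3 H
  atom 11: aromatic c, 2 neighbours → 1 H
Totals → C:10, H:14, O:1.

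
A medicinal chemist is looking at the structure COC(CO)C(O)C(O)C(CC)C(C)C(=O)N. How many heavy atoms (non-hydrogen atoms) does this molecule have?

Every atom symbol written in the SMILES (organic subset) is one heavy atom; implicit H are not written.
Heavy atoms by element → C:11, N:1, O:5.
Total: 17.

17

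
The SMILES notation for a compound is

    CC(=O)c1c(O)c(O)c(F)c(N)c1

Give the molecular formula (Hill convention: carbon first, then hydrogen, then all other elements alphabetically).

C8H8FNO3

Walk through each heavy atom and fill implicit hydrogens from standard valence (C 4, N 3, O 2, S 2, halogen 1); for lowercase aromatic atoms, an aromatic c carries 1 H when it has two neighbours and 0 H with three, and aromatic n carries 0 H:
  atom 1: C, bond orders sum to 1 (valence 4) → 3 H
  atom 2: C, bond orders sum to 4 (valence 4) → 0 H
  atom 3: O, bond orders sum to 2 (valence 2) → 0 H
  atom 4: aromatic c, 3 neighbours → 0 H
  atom 5: aromatic c, 3 neighbours → 0 H
  atom 6: O, bond orders sum to 1 (valence 2) → 1 H
  atom 7: aromatic c, 3 neighbours → 0 H
  atom 8: O, bond orders sum to 1 (valence 2) → 1 H
  atom 9: aromatic c, 3 neighbours → 0 H
  atom 10: F (halogen, monovalent) → 0 H
  atom 11: aromatic c, 3 neighbours → 0 H
  atom 12: N, bond orders sum to 1 (valence 3) → 2 H
  atom 13: aromatic c, 2 neighbours → 1 H
Totals → C:8, H:8, F:1, N:1, O:3.
In Hill order: C8H8FNO3.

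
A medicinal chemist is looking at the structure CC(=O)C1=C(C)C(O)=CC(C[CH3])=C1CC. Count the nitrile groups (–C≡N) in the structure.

Scan the SMILES for the nitrile motif — none present.
Groups that are present: 1 hydroxyl, 1 ketone.

0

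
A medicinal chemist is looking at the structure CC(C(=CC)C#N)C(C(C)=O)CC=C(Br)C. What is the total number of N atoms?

1

Scan the SMILES for N atoms (remember two-letter symbols like Cl and Br are single atoms).
Nitrogen count: 1.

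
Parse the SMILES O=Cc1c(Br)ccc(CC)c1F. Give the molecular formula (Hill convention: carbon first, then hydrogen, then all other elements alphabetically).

C9H8BrFO

Walk through each heavy atom and fill implicit hydrogens from standard valence (C 4, N 3, O 2, S 2, halogen 1); for lowercase aromatic atoms, an aromatic c carries 1 H when it has two neighbours and 0 H with three, and aromatic n carries 0 H:
  atom 1: O, bond orders sum to 2 (valence 2) → 0 H
  atom 2: C, bond orders sum to 3 (valence 4) → 1 H
  atom 3: aromatic c, 3 neighbours → 0 H
  atom 4: aromatic c, 3 neighbours → 0 H
  atom 5: Br (halogen, monovalent) → 0 H
  atom 6: aromatic c, 2 neighbours → 1 H
  atom 7: aromatic c, 2 neighbours → 1 H
  atom 8: aromatic c, 3 neighbours → 0 H
  atom 9: C, bond orders sum to 2 (valence 4) → 2 H
  atom 10: C, bond orders sum to 1 (valence 4) → 3 H
  atom 11: aromatic c, 3 neighbours → 0 H
  atom 12: F (halogen, monovalent) → 0 H
Totals → C:9, H:8, Br:1, F:1, O:1.
In Hill order: C9H8BrFO.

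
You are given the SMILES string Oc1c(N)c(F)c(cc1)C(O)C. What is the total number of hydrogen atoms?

Walk through each heavy atom and fill implicit hydrogens from standard valence (C 4, N 3, O 2, S 2, halogen 1); for lowercase aromatic atoms, an aromatic c carries 1 H when it has two neighbours and 0 H with three, and aromatic n carries 0 H:
  atom 1: O, bond orders sum to 1 (valence 2) → 1 H
  atom 2: aromatic c, 3 neighbours → 0 H
  atom 3: aromatic c, 3 neighbours → 0 H
  atom 4: N, bond orders sum to 1 (valence 3) → 2 H
  atom 5: aromatic c, 3 neighbours → 0 H
  atom 6: F (halogen, monovalent) → 0 H
  atom 7: aromatic c, 3 neighbours → 0 H
  atom 8: aromatic c, 2 neighbours → 1 H
  atom 9: aromatic c, 2 neighbours → 1 H
  atom 10: C, bond orders sum to 3 (valence 4) → 1 H
  atom 11: O, bond orders sum to 1 (valence 2) → 1 H
  atom 12: C, bond orders sum to 1 (valence 4) → 3 H
Total hydrogens: 10.

10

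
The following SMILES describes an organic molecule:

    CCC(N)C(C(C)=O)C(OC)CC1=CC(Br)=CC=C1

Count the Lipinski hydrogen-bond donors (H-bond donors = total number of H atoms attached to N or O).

2

Donors: find every N or O and count the H atoms it carries.
  atom 4 (N): bond orders sum to 1 → 2 H
  atom 8 (O): bond orders sum to 2 → 0 H
  atom 10 (O): bond orders sum to 2 → 0 H
Lipinski HBD = 2.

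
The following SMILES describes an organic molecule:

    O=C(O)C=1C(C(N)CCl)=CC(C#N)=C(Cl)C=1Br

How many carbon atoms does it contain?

10

Count every carbon token in the SMILES (each C, including those in ring-closure positions and inside branches).
Carbon count: 10.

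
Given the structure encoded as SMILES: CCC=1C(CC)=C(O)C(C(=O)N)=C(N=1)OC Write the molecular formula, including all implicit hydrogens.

Walk through each heavy atom and fill implicit hydrogens from standard valence (C 4, N 3, O 2, S 2, halogen 1):
  atom 1: C, bond orders sum to 1 (valence 4) → 3 H
  atom 2: C, bond orders sum to 2 (valence 4) → 2 H
  atom 3: C, bond orders sum to 4 (valence 4) → 0 H
  atom 4: C, bond orders sum to 4 (valence 4) → 0 H
  atom 5: C, bond orders sum to 2 (valence 4) → 2 H
  atom 6: C, bond orders sum to 1 (valence 4) → 3 H
  atom 7: C, bond orders sum to 4 (valence 4) → 0 H
  atom 8: O, bond orders sum to 1 (valence 2) → 1 H
  atom 9: C, bond orders sum to 4 (valence 4) → 0 H
  atom 10: C, bond orders sum to 4 (valence 4) → 0 H
  atom 11: O, bond orders sum to 2 (valence 2) → 0 H
  atom 12: N, bond orders sum to 1 (valence 3) → 2 H
  atom 13: C, bond orders sum to 4 (valence 4) → 0 H
  atom 14: N, bond orders sum to 3 (valence 3) → 0 H
  atom 15: O, bond orders sum to 2 (valence 2) → 0 H
  atom 16: C, bond orders sum to 1 (valence 4) → 3 H
Totals → C:11, H:16, N:2, O:3.

C11H16N2O3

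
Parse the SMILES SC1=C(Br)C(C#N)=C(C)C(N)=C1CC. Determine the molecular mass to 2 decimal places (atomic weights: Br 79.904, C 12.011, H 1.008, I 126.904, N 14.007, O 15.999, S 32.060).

First, the molecular formula is C10H11BrN2S (counting implicit H from valence).
  Br: 1 × 79.904 = 79.904
  C: 10 × 12.011 = 120.110
  H: 11 × 1.008 = 11.088
  N: 2 × 14.007 = 28.014
  S: 1 × 32.060 = 32.060
Sum: 1×79.904 + 10×12.011 + 11×1.008 + 2×14.007 + 1×32.060 = 271.176 → 271.18 g/mol.

271.18 g/mol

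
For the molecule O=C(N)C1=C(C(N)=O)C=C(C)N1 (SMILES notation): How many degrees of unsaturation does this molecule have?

Molecular formula: C7H9N3O2.
DoU = (2C + 2 + N − H − X) / 2, where X is the halogen count and O/S are ignored.
    = (2·7 + 2 + 3 − 9 − 0) / 2 = 10 / 2 = 5.

5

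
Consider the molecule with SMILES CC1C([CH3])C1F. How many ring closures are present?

In SMILES, each pair of matching ring-closure digits denotes one ring-closing bond; the number of such bonds equals the number of independent rings.
Ring-closure bonds here: 1.

1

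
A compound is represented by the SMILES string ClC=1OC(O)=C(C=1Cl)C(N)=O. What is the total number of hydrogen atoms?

Walk through each heavy atom and fill implicit hydrogens from standard valence (C 4, N 3, O 2, S 2, halogen 1):
  atom 1: Cl (halogen, monovalent) → 0 H
  atom 2: C, bond orders sum to 4 (valence 4) → 0 H
  atom 3: O, bond orders sum to 2 (valence 2) → 0 H
  atom 4: C, bond orders sum to 4 (valence 4) → 0 H
  atom 5: O, bond orders sum to 1 (valence 2) → 1 H
  atom 6: C, bond orders sum to 4 (valence 4) → 0 H
  atom 7: C, bond orders sum to 4 (valence 4) → 0 H
  atom 8: Cl (halogen, monovalent) → 0 H
  atom 9: C, bond orders sum to 4 (valence 4) → 0 H
  atom 10: N, bond orders sum to 1 (valence 3) → 2 H
  atom 11: O, bond orders sum to 2 (valence 2) → 0 H
Total hydrogens: 3.

3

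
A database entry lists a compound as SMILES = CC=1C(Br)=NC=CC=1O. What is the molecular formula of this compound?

C6H6BrNO

Walk through each heavy atom and fill implicit hydrogens from standard valence (C 4, N 3, O 2, S 2, halogen 1):
  atom 1: C, bond orders sum to 1 (valence 4) → 3 H
  atom 2: C, bond orders sum to 4 (valence 4) → 0 H
  atom 3: C, bond orders sum to 4 (valence 4) → 0 H
  atom 4: Br (halogen, monovalent) → 0 H
  atom 5: N, bond orders sum to 3 (valence 3) → 0 H
  atom 6: C, bond orders sum to 3 (valence 4) → 1 H
  atom 7: C, bond orders sum to 3 (valence 4) → 1 H
  atom 8: C, bond orders sum to 4 (valence 4) → 0 H
  atom 9: O, bond orders sum to 1 (valence 2) → 1 H
Totals → C:6, H:6, Br:1, N:1, O:1.
In Hill order: C6H6BrNO.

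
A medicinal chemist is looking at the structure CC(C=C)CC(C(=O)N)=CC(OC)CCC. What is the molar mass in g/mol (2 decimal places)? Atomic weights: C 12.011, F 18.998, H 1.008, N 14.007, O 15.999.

225.33 g/mol

First, the molecular formula is C13H23NO2 (counting implicit H from valence).
  C: 13 × 12.011 = 156.143
  H: 23 × 1.008 = 23.184
  N: 1 × 14.007 = 14.007
  O: 2 × 15.999 = 31.998
Sum: 13×12.011 + 23×1.008 + 1×14.007 + 2×15.999 = 225.332 → 225.33 g/mol.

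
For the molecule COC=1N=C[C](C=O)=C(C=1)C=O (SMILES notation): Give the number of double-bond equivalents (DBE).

6

Molecular formula: C8H7NO3.
DoU = (2C + 2 + N − H − X) / 2, where X is the halogen count and O/S are ignored.
    = (2·8 + 2 + 1 − 7 − 0) / 2 = 12 / 2 = 6.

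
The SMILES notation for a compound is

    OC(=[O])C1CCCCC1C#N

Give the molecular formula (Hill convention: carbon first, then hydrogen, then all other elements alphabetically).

C8H11NO2

Walk through each heavy atom and fill implicit hydrogens from standard valence (C 4, N 3, O 2, S 2, halogen 1):
  atom 1: O, bond orders sum to 1 (valence 2) → 1 H
  atom 2: C, bond orders sum to 4 (valence 4) → 0 H
  atom 3: O with explicit H count 0
  atom 4: C, bond orders sum to 3 (valence 4) → 1 H
  atom 5: C, bond orders sum to 2 (valence 4) → 2 H
  atom 6: C, bond orders sum to 2 (valence 4) → 2 H
  atom 7: C, bond orders sum to 2 (valence 4) → 2 H
  atom 8: C, bond orders sum to 2 (valence 4) → 2 H
  atom 9: C, bond orders sum to 3 (valence 4) → 1 H
  atom 10: C, bond orders sum to 4 (valence 4) → 0 H
  atom 11: N, bond orders sum to 3 (valence 3) → 0 H
Totals → C:8, H:11, N:1, O:2.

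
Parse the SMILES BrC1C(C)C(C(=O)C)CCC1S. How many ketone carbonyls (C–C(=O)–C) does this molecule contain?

1

The ketone motif appears at heavy-atom position 6 in the SMILES.
Other groups present: 1 thiol.
Ketone count: 1.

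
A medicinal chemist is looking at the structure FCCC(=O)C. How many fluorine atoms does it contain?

1

Scan the SMILES for F atoms (remember two-letter symbols like Cl and Br are single atoms).
Fluorine count: 1.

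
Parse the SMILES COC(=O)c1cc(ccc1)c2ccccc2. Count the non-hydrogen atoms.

Every atom symbol written in the SMILES (organic subset) is one heavy atom; implicit H are not written.
Heavy atoms by element → C:14, O:2.
Total: 16.

16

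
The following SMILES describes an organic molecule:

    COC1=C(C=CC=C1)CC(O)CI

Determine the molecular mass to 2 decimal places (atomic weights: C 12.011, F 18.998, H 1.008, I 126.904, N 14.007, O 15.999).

First, the molecular formula is C10H13IO2 (counting implicit H from valence).
  C: 10 × 12.011 = 120.110
  H: 13 × 1.008 = 13.104
  I: 1 × 126.904 = 126.904
  O: 2 × 15.999 = 31.998
Sum: 10×12.011 + 13×1.008 + 1×126.904 + 2×15.999 = 292.116 → 292.12 g/mol.

292.12 g/mol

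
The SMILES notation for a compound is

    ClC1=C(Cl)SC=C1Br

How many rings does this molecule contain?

In SMILES, each pair of matching ring-closure digits denotes one ring-closing bond; the number of such bonds equals the number of independent rings.
Ring-closure bonds here: 1.

1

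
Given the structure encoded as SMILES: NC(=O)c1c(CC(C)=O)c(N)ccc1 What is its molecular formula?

Walk through each heavy atom and fill implicit hydrogens from standard valence (C 4, N 3, O 2, S 2, halogen 1); for lowercase aromatic atoms, an aromatic c carries 1 H when it has two neighbours and 0 H with three, and aromatic n carries 0 H:
  atom 1: N, bond orders sum to 1 (valence 3) → 2 H
  atom 2: C, bond orders sum to 4 (valence 4) → 0 H
  atom 3: O, bond orders sum to 2 (valence 2) → 0 H
  atom 4: aromatic c, 3 neighbours → 0 H
  atom 5: aromatic c, 3 neighbours → 0 H
  atom 6: C, bond orders sum to 2 (valence 4) → 2 H
  atom 7: C, bond orders sum to 4 (valence 4) → 0 H
  atom 8: C, bond orders sum to 1 (valence 4) → 3 H
  atom 9: O, bond orders sum to 2 (valence 2) → 0 H
  atom 10: aromatic c, 3 neighbours → 0 H
  atom 11: N, bond orders sum to 1 (valence 3) → 2 H
  atom 12: aromatic c, 2 neighbours → 1 H
  atom 13: aromatic c, 2 neighbours → 1 H
  atom 14: aromatic c, 2 neighbours → 1 H
Totals → C:10, H:12, N:2, O:2.
In Hill order: C10H12N2O2.

C10H12N2O2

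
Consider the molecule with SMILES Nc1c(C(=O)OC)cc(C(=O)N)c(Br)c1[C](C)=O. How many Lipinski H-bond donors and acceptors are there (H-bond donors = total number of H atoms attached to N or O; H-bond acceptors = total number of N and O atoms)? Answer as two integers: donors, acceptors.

4, 6

Donors: find every N or O and count the H atoms it carries.
  atom 1 (N): bond orders sum to 1 → 2 H
  atom 5 (O): bond orders sum to 2 → 0 H
  atom 6 (O): bond orders sum to 2 → 0 H
  atom 11 (O): bond orders sum to 2 → 0 H
  atom 12 (N): bond orders sum to 1 → 2 H
  atom 18 (O): bond orders sum to 2 → 0 H
Lipinski HBD = 4.
Acceptors: N atoms = 2, O atoms = 4 → HBA = 6.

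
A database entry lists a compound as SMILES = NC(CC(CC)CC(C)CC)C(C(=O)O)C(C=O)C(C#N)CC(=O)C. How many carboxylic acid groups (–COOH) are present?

The carboxylic acid motif appears at heavy-atom position 13 in the SMILES.
Other groups present: 1 aldehyde, 1 ketone, 1 nitrile, 1 primary amine.
Carboxylic acid count: 1.

1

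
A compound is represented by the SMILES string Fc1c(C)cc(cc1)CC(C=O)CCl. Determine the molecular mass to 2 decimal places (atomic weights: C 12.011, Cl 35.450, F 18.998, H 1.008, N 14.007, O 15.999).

214.66 g/mol

First, the molecular formula is C11H12ClFO (counting implicit H from valence).
  C: 11 × 12.011 = 132.121
  Cl: 1 × 35.450 = 35.450
  F: 1 × 18.998 = 18.998
  H: 12 × 1.008 = 12.096
  O: 1 × 15.999 = 15.999
Sum: 11×12.011 + 1×35.450 + 1×18.998 + 12×1.008 + 1×15.999 = 214.664 → 214.66 g/mol.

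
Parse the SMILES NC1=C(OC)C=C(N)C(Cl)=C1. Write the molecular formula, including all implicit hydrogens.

Walk through each heavy atom and fill implicit hydrogens from standard valence (C 4, N 3, O 2, S 2, halogen 1):
  atom 1: N, bond orders sum to 1 (valence 3) → 2 H
  atom 2: C, bond orders sum to 4 (valence 4) → 0 H
  atom 3: C, bond orders sum to 4 (valence 4) → 0 H
  atom 4: O, bond orders sum to 2 (valence 2) → 0 H
  atom 5: C, bond orders sum to 1 (valence 4) → 3 H
  atom 6: C, bond orders sum to 3 (valence 4) → 1 H
  atom 7: C, bond orders sum to 4 (valence 4) → 0 H
  atom 8: N, bond orders sum to 1 (valence 3) → 2 H
  atom 9: C, bond orders sum to 4 (valence 4) → 0 H
  atom 10: Cl (halogen, monovalent) → 0 H
  atom 11: C, bond orders sum to 3 (valence 4) → 1 H
Totals → C:7, H:9, Cl:1, N:2, O:1.

C7H9ClN2O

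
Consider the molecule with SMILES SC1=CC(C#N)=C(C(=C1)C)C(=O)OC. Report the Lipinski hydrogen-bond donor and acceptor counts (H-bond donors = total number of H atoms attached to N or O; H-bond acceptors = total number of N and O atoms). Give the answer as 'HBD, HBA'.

Donors: find every N or O and count the H atoms it carries.
  atom 6 (N): bond orders sum to 3 → 0 H
  atom 12 (O): bond orders sum to 2 → 0 H
  atom 13 (O): bond orders sum to 2 → 0 H
Lipinski HBD = 0.
Acceptors: N atoms = 1, O atoms = 2 → HBA = 3.

0, 3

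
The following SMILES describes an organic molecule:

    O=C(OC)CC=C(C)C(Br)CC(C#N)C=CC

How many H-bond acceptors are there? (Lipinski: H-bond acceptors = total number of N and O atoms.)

3

N atoms: 1; O atoms: 2.
Lipinski HBA = 1 + 2 = 3.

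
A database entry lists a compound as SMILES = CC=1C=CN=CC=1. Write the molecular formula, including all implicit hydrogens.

Walk through each heavy atom and fill implicit hydrogens from standard valence (C 4, N 3, O 2, S 2, halogen 1):
  atom 1: C, bond orders sum to 1 (valence 4) → 3 H
  atom 2: C, bond orders sum to 4 (valence 4) → 0 H
  atom 3: C, bond orders sum to 3 (valence 4) → 1 H
  atom 4: C, bond orders sum to 3 (valence 4) → 1 H
  atom 5: N, bond orders sum to 3 (valence 3) → 0 H
  atom 6: C, bond orders sum to 3 (valence 4) → 1 H
  atom 7: C, bond orders sum to 3 (valence 4) → 1 H
Totals → C:6, H:7, N:1.

C6H7N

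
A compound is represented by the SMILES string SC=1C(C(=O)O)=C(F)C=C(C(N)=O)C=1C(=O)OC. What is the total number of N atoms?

1

Scan the SMILES for N atoms (remember two-letter symbols like Cl and Br are single atoms).
Nitrogen count: 1.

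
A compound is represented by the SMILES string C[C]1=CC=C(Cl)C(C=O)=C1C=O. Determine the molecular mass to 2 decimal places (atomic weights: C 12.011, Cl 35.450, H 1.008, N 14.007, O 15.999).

182.60 g/mol

First, the molecular formula is C9H7ClO2 (counting implicit H from valence).
  C: 9 × 12.011 = 108.099
  Cl: 1 × 35.450 = 35.450
  H: 7 × 1.008 = 7.056
  O: 2 × 15.999 = 31.998
Sum: 9×12.011 + 1×35.450 + 7×1.008 + 2×15.999 = 182.603 → 182.60 g/mol.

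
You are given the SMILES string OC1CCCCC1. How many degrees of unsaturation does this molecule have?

Molecular formula: C6H12O.
DoU = (2C + 2 + N − H − X) / 2, where X is the halogen count and O/S are ignored.
    = (2·6 + 2 + 0 − 12 − 0) / 2 = 2 / 2 = 1.

1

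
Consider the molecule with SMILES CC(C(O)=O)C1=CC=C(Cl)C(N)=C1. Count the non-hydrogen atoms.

Every atom symbol written in the SMILES (organic subset) is one heavy atom; implicit H are not written.
Heavy atoms by element → C:9, Cl:1, N:1, O:2.
Total: 13.

13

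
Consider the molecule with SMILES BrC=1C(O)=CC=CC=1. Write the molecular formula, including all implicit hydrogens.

Walk through each heavy atom and fill implicit hydrogens from standard valence (C 4, N 3, O 2, S 2, halogen 1):
  atom 1: Br (halogen, monovalent) → 0 H
  atom 2: C, bond orders sum to 4 (valence 4) → 0 H
  atom 3: C, bond orders sum to 4 (valence 4) → 0 H
  atom 4: O, bond orders sum to 1 (valence 2) → 1 H
  atom 5: C, bond orders sum to 3 (valence 4) → 1 H
  atom 6: C, bond orders sum to 3 (valence 4) → 1 H
  atom 7: C, bond orders sum to 3 (valence 4) → 1 H
  atom 8: C, bond orders sum to 3 (valence 4) → 1 H
Totals → C:6, H:5, Br:1, O:1.
In Hill order: C6H5BrO.

C6H5BrO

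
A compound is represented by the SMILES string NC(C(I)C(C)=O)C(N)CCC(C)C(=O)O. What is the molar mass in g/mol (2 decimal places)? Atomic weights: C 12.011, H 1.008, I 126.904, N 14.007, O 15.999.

342.18 g/mol

First, the molecular formula is C10H19IN2O3 (counting implicit H from valence).
  C: 10 × 12.011 = 120.110
  H: 19 × 1.008 = 19.152
  I: 1 × 126.904 = 126.904
  N: 2 × 14.007 = 28.014
  O: 3 × 15.999 = 47.997
Sum: 10×12.011 + 19×1.008 + 1×126.904 + 2×14.007 + 3×15.999 = 342.177 → 342.18 g/mol.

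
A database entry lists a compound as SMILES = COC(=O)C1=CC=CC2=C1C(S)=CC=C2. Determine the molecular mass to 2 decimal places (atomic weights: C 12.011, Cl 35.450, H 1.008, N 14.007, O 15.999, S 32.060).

218.27 g/mol

First, the molecular formula is C12H10O2S (counting implicit H from valence).
  C: 12 × 12.011 = 144.132
  H: 10 × 1.008 = 10.080
  O: 2 × 15.999 = 31.998
  S: 1 × 32.060 = 32.060
Sum: 12×12.011 + 10×1.008 + 2×15.999 + 1×32.060 = 218.270 → 218.27 g/mol.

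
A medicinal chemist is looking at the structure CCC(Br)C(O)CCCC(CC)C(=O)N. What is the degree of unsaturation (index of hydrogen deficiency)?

Molecular formula: C11H22BrNO2.
DoU = (2C + 2 + N − H − X) / 2, where X is the halogen count and O/S are ignored.
    = (2·11 + 2 + 1 − 22 − 1) / 2 = 2 / 2 = 1.

1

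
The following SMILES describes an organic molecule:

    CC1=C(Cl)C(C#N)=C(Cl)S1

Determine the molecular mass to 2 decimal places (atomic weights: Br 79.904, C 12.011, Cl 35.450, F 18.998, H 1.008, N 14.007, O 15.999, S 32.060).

First, the molecular formula is C6H3Cl2NS (counting implicit H from valence).
  C: 6 × 12.011 = 72.066
  Cl: 2 × 35.450 = 70.900
  H: 3 × 1.008 = 3.024
  N: 1 × 14.007 = 14.007
  S: 1 × 32.060 = 32.060
Sum: 6×12.011 + 2×35.450 + 3×1.008 + 1×14.007 + 1×32.060 = 192.057 → 192.06 g/mol.

192.06 g/mol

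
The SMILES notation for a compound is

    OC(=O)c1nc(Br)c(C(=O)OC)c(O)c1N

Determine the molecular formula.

Walk through each heavy atom and fill implicit hydrogens from standard valence (C 4, N 3, O 2, S 2, halogen 1); for lowercase aromatic atoms, an aromatic c carries 1 H when it has two neighbours and 0 H with three, and aromatic n carries 0 H:
  atom 1: O, bond orders sum to 1 (valence 2) → 1 H
  atom 2: C, bond orders sum to 4 (valence 4) → 0 H
  atom 3: O, bond orders sum to 2 (valence 2) → 0 H
  atom 4: aromatic c, 3 neighbours → 0 H
  atom 5: aromatic n, 2 neighbours → 0 H
  atom 6: aromatic c, 3 neighbours → 0 H
  atom 7: Br (halogen, monovalent) → 0 H
  atom 8: aromatic c, 3 neighbours → 0 H
  atom 9: C, bond orders sum to 4 (valence 4) → 0 H
  atom 10: O, bond orders sum to 2 (valence 2) → 0 H
  atom 11: O, bond orders sum to 2 (valence 2) → 0 H
  atom 12: C, bond orders sum to 1 (valence 4) → 3 H
  atom 13: aromatic c, 3 neighbours → 0 H
  atom 14: O, bond orders sum to 1 (valence 2) → 1 H
  atom 15: aromatic c, 3 neighbours → 0 H
  atom 16: N, bond orders sum to 1 (valence 3) → 2 H
Totals → C:8, H:7, Br:1, N:2, O:5.
In Hill order: C8H7BrN2O5.

C8H7BrN2O5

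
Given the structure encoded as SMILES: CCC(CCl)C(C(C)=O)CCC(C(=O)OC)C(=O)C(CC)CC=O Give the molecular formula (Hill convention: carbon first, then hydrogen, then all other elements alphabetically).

Walk through each heavy atom and fill implicit hydrogens from standard valence (C 4, N 3, O 2, S 2, halogen 1):
  atom 1: C, bond orders sum to 1 (valence 4) → 3 H
  atom 2: C, bond orders sum to 2 (valence 4) → 2 H
  atom 3: C, bond orders sum to 3 (valence 4) → 1 H
  atom 4: C, bond orders sum to 2 (valence 4) → 2 H
  atom 5: Cl (halogen, monovalent) → 0 H
  atom 6: C, bond orders sum to 3 (valence 4) → 1 H
  atom 7: C, bond orders sum to 4 (valence 4) → 0 H
  atom 8: C, bond orders sum to 1 (valence 4) → 3 H
  atom 9: O, bond orders sum to 2 (valence 2) → 0 H
  atom 10: C, bond orders sum to 2 (valence 4) → 2 H
  atom 11: C, bond orders sum to 2 (valence 4) → 2 H
  atom 12: C, bond orders sum to 3 (valence 4) → 1 H
  atom 13: C, bond orders sum to 4 (valence 4) → 0 H
  atom 14: O, bond orders sum to 2 (valence 2) → 0 H
  atom 15: O, bond orders sum to 2 (valence 2) → 0 H
  atom 16: C, bond orders sum to 1 (valence 4) → 3 H
  atom 17: C, bond orders sum to 4 (valence 4) → 0 H
  atom 18: O, bond orders sum to 2 (valence 2) → 0 H
  atom 19: C, bond orders sum to 3 (valence 4) → 1 H
  atom 20: C, bond orders sum to 2 (valence 4) → 2 H
  atom 21: C, bond orders sum to 1 (valence 4) → 3 H
  atom 22: C, bond orders sum to 2 (valence 4) → 2 H
  atom 23: C, bond orders sum to 3 (valence 4) → 1 H
  atom 24: O, bond orders sum to 2 (valence 2) → 0 H
Totals → C:18, H:29, Cl:1, O:5.

C18H29ClO5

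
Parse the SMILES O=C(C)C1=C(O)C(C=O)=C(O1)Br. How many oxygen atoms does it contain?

Scan the SMILES for O atoms (remember two-letter symbols like Cl and Br are single atoms).
Oxygen count: 4.

4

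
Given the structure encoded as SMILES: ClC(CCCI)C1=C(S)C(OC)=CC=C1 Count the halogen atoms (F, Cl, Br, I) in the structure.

2

Halogen atoms appear at heavy-atom positions 1, 6 (1×Cl, 1×I).
Other groups present: 1 ether, 1 thiol.
Halogen count: 2.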